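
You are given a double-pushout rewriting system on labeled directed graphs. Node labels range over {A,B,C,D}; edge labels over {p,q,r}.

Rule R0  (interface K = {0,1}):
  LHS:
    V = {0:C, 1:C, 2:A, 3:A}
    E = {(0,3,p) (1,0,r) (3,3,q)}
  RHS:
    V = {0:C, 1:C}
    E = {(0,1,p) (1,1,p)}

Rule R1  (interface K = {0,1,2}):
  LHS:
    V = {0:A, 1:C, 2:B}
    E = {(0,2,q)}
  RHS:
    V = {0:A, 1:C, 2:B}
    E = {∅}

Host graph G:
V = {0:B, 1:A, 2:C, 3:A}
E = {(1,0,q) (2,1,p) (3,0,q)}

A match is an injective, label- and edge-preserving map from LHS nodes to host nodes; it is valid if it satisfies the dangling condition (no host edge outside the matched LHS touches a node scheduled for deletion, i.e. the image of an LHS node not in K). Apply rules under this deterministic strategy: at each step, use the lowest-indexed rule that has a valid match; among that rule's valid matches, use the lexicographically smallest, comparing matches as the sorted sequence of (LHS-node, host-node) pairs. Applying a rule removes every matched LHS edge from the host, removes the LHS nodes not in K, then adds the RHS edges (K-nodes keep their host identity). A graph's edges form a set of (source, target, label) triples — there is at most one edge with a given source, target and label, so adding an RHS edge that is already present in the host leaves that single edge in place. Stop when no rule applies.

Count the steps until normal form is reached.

Answer: 2

Rewrite trace:
[0] host  ⇒  4 nodes, 3 edges  {1-q->0 2-p->1 3-q->0}
[1] R1 @ {0↦1, 1↦2, 2↦0}  ⇒  4 nodes, 2 edges  {2-p->1 3-q->0}
[2] R1 @ {0↦3, 1↦2, 2↦0}  ⇒  4 nodes, 1 edges  {2-p->1}
final graph: no rule applies after step 2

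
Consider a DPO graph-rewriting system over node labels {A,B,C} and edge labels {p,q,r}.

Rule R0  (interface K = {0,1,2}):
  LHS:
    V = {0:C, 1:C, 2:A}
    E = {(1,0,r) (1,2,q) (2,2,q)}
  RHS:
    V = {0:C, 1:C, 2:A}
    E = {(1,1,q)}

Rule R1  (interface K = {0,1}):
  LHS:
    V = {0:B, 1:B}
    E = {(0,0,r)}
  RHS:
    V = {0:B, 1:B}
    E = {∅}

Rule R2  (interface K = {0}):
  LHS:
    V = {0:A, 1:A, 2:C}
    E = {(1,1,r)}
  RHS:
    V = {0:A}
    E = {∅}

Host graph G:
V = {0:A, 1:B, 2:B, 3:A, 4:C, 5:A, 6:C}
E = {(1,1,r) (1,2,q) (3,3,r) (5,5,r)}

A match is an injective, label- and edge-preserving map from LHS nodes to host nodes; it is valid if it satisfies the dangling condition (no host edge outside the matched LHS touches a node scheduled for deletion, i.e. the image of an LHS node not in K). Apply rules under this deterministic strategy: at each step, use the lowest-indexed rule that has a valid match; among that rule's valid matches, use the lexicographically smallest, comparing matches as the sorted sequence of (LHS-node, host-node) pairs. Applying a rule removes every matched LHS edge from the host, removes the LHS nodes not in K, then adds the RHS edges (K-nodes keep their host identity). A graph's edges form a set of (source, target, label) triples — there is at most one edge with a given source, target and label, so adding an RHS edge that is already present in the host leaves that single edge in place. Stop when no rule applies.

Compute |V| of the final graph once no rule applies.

start.  V:7 E:4  edges: 1-r->1 1-q->2 3-r->3 5-r->5
1. fire R1 via {0↦1, 1↦2}  →  V:7 E:3  edges: 1-q->2 3-r->3 5-r->5
2. fire R2 via {0↦0, 1↦3, 2↦4}  →  V:5 E:2  edges: 1-q->2 5-r->5
3. fire R2 via {0↦0, 1↦5, 2↦6}  →  V:3 E:1  edges: 1-q->2
final graph: no rule applies after step 3
NF nodes: {0:A, 1:B, 2:B}

Answer: 3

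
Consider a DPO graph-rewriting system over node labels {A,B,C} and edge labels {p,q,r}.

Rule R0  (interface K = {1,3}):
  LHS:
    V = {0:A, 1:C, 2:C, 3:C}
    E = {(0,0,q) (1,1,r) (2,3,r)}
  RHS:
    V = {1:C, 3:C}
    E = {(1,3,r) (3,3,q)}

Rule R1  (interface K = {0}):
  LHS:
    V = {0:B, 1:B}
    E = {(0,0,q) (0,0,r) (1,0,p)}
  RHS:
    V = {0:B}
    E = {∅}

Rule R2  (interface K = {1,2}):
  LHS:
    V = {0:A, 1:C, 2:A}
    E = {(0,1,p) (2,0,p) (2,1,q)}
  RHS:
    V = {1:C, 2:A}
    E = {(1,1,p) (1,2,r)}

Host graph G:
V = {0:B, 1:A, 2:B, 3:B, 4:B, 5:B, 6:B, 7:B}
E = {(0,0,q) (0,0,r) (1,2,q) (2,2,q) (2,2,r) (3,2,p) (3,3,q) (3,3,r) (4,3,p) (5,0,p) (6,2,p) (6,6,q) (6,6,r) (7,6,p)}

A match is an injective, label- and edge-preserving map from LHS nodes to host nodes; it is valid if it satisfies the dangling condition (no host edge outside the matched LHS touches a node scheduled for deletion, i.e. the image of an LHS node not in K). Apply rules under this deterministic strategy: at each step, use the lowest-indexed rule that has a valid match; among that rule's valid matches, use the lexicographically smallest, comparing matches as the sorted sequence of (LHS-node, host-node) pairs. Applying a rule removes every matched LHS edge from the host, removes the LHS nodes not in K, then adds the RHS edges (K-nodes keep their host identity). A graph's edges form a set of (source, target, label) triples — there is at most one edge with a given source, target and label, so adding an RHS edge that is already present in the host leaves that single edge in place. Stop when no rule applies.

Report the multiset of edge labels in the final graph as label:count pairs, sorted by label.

Answer: p:1 q:1

Derivation:
[0] host  ⇒  8 nodes, 14 edges  {0-q->0 0-r->0 1-q->2 2-q->2 2-r->2 3-p->2 3-q->3 3-r->3 4-p->3 5-p->0 6-p->2 6-q->6 6-r->6 7-p->6}
[1] R1 @ {0↦0, 1↦5}  ⇒  7 nodes, 11 edges  {1-q->2 2-q->2 2-r->2 3-p->2 3-q->3 3-r->3 4-p->3 6-p->2 6-q->6 6-r->6 7-p->6}
[2] R1 @ {0↦3, 1↦4}  ⇒  6 nodes, 8 edges  {1-q->2 2-q->2 2-r->2 3-p->2 6-p->2 6-q->6 6-r->6 7-p->6}
[3] R1 @ {0↦2, 1↦3}  ⇒  5 nodes, 5 edges  {1-q->2 6-p->2 6-q->6 6-r->6 7-p->6}
[4] R1 @ {0↦6, 1↦7}  ⇒  4 nodes, 2 edges  {1-q->2 6-p->2}
normal form: no rule applies after step 4
NF edges: [(1, 2, 'q'), (6, 2, 'p')]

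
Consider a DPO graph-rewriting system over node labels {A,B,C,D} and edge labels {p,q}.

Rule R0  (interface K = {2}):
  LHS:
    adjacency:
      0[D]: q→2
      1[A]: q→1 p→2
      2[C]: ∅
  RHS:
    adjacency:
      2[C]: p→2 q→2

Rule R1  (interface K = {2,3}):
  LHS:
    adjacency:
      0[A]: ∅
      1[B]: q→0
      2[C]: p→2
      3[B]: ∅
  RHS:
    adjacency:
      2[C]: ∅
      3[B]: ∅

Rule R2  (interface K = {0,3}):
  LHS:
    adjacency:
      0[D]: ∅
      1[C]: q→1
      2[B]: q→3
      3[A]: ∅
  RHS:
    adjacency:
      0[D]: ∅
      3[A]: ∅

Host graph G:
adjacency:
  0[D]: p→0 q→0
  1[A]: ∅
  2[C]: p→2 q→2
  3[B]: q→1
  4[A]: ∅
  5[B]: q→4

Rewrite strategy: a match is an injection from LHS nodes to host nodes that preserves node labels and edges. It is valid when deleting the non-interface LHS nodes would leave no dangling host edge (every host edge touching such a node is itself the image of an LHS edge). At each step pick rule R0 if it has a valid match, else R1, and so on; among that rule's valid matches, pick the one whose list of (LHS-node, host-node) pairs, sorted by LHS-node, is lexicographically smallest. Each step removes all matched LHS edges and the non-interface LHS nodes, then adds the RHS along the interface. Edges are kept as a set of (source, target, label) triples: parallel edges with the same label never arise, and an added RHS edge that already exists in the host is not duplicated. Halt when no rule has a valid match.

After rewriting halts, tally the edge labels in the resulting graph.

initial: |V|=6 |E|=6  E = 0-p->0 0-q->0 2-p->2 2-q->2 3-q->1 5-q->4
step 1: apply R1 at {0↦1, 1↦3, 2↦2, 3↦5}  → |V|=4 |E|=4  E = 0-p->0 0-q->0 2-q->2 5-q->4
step 2: apply R2 at {0↦0, 1↦2, 2↦5, 3↦4}  → |V|=2 |E|=2  E = 0-p->0 0-q->0
normal form: no rule applies after step 2
NF edges: [(0, 0, 'p'), (0, 0, 'q')]

Answer: p:1 q:1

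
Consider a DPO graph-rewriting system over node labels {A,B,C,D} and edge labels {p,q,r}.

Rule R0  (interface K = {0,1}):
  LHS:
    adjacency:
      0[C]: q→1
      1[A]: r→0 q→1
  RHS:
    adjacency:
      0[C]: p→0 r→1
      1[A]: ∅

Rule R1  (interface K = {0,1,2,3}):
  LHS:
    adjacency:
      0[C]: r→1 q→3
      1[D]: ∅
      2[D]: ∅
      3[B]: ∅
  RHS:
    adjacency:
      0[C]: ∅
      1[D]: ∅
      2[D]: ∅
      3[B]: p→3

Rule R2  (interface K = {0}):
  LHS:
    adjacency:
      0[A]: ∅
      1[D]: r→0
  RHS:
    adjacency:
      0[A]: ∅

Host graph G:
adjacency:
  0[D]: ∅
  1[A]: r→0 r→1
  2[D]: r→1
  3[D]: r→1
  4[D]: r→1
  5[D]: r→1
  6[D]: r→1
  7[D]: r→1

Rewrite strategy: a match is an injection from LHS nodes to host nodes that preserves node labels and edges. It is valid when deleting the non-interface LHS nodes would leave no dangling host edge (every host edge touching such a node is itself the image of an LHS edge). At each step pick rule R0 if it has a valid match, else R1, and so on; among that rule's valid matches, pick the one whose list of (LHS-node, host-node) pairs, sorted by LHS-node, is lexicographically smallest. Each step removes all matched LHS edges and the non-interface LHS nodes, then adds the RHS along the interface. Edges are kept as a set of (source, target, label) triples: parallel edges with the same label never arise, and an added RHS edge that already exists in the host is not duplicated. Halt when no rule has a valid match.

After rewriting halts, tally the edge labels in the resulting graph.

Answer: r:2

Derivation:
start.  V:8 E:8  edges: 1-r->0 1-r->1 2-r->1 3-r->1 4-r->1 5-r->1 6-r->1 7-r->1
1. fire R2 via {0↦1, 1↦2}  →  V:7 E:7  edges: 1-r->0 1-r->1 3-r->1 4-r->1 5-r->1 6-r->1 7-r->1
2. fire R2 via {0↦1, 1↦3}  →  V:6 E:6  edges: 1-r->0 1-r->1 4-r->1 5-r->1 6-r->1 7-r->1
3. fire R2 via {0↦1, 1↦4}  →  V:5 E:5  edges: 1-r->0 1-r->1 5-r->1 6-r->1 7-r->1
4. fire R2 via {0↦1, 1↦5}  →  V:4 E:4  edges: 1-r->0 1-r->1 6-r->1 7-r->1
5. fire R2 via {0↦1, 1↦6}  →  V:3 E:3  edges: 1-r->0 1-r->1 7-r->1
6. fire R2 via {0↦1, 1↦7}  →  V:2 E:2  edges: 1-r->0 1-r->1
normal form: no rule applies after step 6
NF edges: [(1, 0, 'r'), (1, 1, 'r')]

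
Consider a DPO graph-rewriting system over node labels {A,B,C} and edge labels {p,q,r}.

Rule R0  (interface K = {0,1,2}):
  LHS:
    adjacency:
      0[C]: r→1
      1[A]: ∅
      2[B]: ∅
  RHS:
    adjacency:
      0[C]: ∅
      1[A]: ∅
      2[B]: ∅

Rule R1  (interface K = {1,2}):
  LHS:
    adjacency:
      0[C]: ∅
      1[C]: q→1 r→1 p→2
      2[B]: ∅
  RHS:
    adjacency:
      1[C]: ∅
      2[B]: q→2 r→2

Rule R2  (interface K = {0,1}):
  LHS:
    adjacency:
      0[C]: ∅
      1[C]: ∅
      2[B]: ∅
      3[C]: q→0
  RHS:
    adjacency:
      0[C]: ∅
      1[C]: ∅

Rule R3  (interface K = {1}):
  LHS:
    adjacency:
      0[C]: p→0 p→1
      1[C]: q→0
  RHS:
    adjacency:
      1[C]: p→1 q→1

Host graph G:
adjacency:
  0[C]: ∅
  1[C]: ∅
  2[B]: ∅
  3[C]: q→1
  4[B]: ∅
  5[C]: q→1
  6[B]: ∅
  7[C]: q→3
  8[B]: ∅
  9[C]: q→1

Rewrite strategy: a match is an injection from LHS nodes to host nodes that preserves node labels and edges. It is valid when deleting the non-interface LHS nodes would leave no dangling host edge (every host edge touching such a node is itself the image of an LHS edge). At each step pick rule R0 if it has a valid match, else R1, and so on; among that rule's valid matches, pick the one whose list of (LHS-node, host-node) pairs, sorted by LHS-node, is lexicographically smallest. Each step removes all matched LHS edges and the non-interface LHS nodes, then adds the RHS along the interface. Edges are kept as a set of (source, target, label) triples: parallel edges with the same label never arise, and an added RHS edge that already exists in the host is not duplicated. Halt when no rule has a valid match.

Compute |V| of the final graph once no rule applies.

initial: |V|=10 |E|=4  E = 3-q->1 5-q->1 7-q->3 9-q->1
step 1: apply R2 at {0↦1, 1↦0, 2↦2, 3↦5}  → |V|=8 |E|=3  E = 3-q->1 7-q->3 9-q->1
step 2: apply R2 at {0↦1, 1↦0, 2↦4, 3↦9}  → |V|=6 |E|=2  E = 3-q->1 7-q->3
step 3: apply R2 at {0↦3, 1↦0, 2↦6, 3↦7}  → |V|=4 |E|=1  E = 3-q->1
step 4: apply R2 at {0↦1, 1↦0, 2↦8, 3↦3}  → |V|=2 |E|=0  E = ∅
halt: no rule applies after step 4
NF nodes: {0:C, 1:C}

Answer: 2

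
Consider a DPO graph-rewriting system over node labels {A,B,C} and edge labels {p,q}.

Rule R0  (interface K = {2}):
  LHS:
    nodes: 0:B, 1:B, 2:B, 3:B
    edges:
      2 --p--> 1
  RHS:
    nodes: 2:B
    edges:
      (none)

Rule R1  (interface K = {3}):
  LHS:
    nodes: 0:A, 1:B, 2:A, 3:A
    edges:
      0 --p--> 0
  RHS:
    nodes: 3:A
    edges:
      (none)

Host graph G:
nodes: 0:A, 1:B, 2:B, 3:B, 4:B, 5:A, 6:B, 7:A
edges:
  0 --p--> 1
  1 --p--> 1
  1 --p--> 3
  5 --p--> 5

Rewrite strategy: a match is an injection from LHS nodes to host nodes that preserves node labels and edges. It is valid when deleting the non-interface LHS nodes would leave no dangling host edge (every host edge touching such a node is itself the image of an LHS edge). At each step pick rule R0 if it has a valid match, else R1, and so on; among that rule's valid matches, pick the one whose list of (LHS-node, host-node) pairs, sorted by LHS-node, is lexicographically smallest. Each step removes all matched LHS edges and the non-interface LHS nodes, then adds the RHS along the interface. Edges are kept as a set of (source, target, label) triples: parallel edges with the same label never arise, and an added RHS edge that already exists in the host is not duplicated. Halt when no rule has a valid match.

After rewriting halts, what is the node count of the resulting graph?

start.  V:8 E:4  edges: 0-p->1 1-p->1 1-p->3 5-p->5
1. fire R0 via {0↦2, 1↦3, 2↦1, 3↦4}  →  V:5 E:3  edges: 0-p->1 1-p->1 5-p->5
2. fire R1 via {0↦5, 1↦6, 2↦7, 3↦0}  →  V:2 E:2  edges: 0-p->1 1-p->1
halt: no rule applies after step 2
NF nodes: {0:A, 1:B}

Answer: 2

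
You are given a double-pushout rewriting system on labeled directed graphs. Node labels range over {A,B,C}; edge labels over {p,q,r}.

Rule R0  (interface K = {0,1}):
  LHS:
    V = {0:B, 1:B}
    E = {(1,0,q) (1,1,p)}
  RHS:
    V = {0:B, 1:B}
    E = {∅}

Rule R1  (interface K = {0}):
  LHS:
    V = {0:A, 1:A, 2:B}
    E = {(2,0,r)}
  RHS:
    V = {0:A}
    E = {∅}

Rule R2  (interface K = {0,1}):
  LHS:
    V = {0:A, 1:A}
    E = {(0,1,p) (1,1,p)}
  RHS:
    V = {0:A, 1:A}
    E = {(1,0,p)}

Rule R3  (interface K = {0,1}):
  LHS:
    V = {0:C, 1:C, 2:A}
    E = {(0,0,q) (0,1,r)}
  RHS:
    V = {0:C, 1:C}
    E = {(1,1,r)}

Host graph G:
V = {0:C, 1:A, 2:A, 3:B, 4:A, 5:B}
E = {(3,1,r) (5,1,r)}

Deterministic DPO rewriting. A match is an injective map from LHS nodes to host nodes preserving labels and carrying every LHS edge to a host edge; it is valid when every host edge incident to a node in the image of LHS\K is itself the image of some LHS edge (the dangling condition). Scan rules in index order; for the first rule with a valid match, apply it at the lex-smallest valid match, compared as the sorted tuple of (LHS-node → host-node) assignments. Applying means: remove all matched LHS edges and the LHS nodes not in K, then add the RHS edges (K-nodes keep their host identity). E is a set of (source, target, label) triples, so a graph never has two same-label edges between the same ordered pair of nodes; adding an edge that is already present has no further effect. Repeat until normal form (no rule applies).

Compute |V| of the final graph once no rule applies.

[0] host  ⇒  6 nodes, 2 edges  {3-r->1 5-r->1}
[1] R1 @ {0↦1, 1↦2, 2↦3}  ⇒  4 nodes, 1 edges  {5-r->1}
[2] R1 @ {0↦1, 1↦4, 2↦5}  ⇒  2 nodes, 0 edges  {∅}
normal form: no rule applies after step 2
NF nodes: {0:C, 1:A}

Answer: 2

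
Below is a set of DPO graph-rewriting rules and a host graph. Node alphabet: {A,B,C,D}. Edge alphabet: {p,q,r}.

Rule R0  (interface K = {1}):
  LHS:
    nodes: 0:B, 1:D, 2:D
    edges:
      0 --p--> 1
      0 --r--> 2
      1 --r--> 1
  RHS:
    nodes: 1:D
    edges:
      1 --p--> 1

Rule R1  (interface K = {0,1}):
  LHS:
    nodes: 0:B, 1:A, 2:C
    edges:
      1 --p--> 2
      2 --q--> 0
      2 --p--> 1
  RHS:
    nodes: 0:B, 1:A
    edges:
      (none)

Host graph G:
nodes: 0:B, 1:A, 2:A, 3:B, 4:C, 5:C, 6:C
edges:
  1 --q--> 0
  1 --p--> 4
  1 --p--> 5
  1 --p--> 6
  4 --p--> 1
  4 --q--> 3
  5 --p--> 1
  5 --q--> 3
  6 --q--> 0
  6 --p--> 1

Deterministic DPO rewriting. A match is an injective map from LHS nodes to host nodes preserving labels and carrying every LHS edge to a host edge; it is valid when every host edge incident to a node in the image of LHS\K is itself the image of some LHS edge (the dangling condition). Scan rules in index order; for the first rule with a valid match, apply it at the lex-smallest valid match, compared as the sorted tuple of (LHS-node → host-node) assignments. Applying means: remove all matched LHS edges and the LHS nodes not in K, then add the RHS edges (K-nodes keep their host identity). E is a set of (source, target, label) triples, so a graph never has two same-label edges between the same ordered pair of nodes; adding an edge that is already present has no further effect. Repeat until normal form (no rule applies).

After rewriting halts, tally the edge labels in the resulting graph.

initial: |V|=7 |E|=10  E = 1-q->0 1-p->4 1-p->5 1-p->6 4-p->1 4-q->3 5-p->1 5-q->3 6-q->0 6-p->1
step 1: apply R1 at {0↦0, 1↦1, 2↦6}  → |V|=6 |E|=7  E = 1-q->0 1-p->4 1-p->5 4-p->1 4-q->3 5-p->1 5-q->3
step 2: apply R1 at {0↦3, 1↦1, 2↦4}  → |V|=5 |E|=4  E = 1-q->0 1-p->5 5-p->1 5-q->3
step 3: apply R1 at {0↦3, 1↦1, 2↦5}  → |V|=4 |E|=1  E = 1-q->0
final graph: no rule applies after step 3
NF edges: [(1, 0, 'q')]

Answer: q:1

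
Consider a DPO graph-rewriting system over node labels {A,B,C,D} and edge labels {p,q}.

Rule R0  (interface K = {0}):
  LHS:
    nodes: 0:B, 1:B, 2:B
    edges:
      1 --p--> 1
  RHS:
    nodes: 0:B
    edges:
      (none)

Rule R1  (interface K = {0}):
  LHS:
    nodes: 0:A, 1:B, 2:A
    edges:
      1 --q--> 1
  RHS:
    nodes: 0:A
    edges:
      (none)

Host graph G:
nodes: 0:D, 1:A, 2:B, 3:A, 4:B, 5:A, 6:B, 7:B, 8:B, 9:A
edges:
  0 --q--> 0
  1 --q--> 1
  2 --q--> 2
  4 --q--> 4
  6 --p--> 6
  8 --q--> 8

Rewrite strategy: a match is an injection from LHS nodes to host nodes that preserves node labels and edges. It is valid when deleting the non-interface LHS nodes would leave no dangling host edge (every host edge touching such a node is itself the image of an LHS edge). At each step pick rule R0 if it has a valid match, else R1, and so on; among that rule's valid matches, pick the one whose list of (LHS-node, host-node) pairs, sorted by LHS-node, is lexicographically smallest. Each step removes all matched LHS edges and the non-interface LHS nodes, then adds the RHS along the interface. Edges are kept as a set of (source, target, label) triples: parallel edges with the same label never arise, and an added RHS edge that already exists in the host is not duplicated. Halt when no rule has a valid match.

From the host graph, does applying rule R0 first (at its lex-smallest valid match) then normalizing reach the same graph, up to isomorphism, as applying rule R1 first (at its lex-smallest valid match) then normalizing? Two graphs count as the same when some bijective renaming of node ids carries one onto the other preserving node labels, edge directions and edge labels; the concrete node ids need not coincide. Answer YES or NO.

branch R0-first: apply at {0↦2, 1↦6, 2↦7} → |E|=5, then 3 more step(s) → NF |V|=2 |E|=2 V={0:D, 1:A} E=0-q->0 1-q->1
branch R1-first: apply at {0↦1, 1↦2, 2↦3} → |E|=5, then 3 more step(s) → NF |V|=2 |E|=2 V={0:D, 1:A} E=0-q->0 1-q->1
graphs isomorphic (equal up to label-preserving node renaming)

Answer: YES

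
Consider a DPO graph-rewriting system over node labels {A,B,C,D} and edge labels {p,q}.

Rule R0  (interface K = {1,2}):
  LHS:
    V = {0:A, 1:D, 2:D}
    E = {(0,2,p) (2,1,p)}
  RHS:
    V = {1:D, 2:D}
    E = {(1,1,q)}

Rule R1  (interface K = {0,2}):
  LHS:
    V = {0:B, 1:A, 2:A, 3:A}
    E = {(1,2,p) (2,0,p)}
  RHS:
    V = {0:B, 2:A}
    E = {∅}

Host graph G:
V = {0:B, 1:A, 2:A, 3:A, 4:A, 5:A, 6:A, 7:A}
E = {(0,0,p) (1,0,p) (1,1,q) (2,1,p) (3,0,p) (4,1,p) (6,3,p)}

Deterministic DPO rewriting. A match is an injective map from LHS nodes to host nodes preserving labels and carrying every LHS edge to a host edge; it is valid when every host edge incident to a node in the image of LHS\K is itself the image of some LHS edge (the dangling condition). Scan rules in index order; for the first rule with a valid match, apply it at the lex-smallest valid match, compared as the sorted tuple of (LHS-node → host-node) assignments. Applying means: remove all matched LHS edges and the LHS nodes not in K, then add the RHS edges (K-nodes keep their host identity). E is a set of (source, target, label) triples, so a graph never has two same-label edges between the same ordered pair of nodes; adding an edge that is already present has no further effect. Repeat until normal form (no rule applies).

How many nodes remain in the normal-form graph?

[0] host  ⇒  8 nodes, 7 edges  {0-p->0 1-p->0 1-q->1 2-p->1 3-p->0 4-p->1 6-p->3}
[1] R1 @ {0↦0, 1↦2, 2↦1, 3↦5}  ⇒  6 nodes, 5 edges  {0-p->0 1-q->1 3-p->0 4-p->1 6-p->3}
[2] R1 @ {0↦0, 1↦6, 2↦3, 3↦7}  ⇒  4 nodes, 3 edges  {0-p->0 1-q->1 4-p->1}
normal form: no rule applies after step 2
NF nodes: {0:B, 1:A, 3:A, 4:A}

Answer: 4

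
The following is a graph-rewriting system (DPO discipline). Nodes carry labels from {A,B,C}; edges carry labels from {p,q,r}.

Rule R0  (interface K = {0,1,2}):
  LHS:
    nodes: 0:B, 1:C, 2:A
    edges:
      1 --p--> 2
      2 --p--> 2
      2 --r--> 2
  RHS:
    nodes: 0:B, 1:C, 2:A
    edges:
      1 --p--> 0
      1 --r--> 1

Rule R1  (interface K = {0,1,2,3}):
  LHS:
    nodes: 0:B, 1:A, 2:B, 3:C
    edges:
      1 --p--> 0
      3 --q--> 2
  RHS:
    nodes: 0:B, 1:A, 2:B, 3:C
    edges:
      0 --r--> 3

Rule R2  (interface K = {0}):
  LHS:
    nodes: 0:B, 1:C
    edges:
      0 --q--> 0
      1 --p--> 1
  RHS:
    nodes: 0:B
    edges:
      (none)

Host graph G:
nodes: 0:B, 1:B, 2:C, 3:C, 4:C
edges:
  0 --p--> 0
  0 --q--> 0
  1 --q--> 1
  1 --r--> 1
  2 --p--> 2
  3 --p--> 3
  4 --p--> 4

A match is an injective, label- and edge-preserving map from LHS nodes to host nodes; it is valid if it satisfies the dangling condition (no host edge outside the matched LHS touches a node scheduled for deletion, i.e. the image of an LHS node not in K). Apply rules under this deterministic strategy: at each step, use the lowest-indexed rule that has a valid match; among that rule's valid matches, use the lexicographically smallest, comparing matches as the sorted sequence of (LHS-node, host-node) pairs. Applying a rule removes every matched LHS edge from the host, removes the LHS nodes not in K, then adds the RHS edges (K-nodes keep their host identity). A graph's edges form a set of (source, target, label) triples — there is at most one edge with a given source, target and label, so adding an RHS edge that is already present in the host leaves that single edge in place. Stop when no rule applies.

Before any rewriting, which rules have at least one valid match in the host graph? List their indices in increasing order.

Answer: [R2]

Rewrite trace:
R0: no valid match — LHS pattern not found
R1: no valid match — LHS pattern not found
R2: 6 valid matches — {0↦0, 1↦2}, {0↦0, 1↦3}, {0↦0, 1↦4} (+3 more)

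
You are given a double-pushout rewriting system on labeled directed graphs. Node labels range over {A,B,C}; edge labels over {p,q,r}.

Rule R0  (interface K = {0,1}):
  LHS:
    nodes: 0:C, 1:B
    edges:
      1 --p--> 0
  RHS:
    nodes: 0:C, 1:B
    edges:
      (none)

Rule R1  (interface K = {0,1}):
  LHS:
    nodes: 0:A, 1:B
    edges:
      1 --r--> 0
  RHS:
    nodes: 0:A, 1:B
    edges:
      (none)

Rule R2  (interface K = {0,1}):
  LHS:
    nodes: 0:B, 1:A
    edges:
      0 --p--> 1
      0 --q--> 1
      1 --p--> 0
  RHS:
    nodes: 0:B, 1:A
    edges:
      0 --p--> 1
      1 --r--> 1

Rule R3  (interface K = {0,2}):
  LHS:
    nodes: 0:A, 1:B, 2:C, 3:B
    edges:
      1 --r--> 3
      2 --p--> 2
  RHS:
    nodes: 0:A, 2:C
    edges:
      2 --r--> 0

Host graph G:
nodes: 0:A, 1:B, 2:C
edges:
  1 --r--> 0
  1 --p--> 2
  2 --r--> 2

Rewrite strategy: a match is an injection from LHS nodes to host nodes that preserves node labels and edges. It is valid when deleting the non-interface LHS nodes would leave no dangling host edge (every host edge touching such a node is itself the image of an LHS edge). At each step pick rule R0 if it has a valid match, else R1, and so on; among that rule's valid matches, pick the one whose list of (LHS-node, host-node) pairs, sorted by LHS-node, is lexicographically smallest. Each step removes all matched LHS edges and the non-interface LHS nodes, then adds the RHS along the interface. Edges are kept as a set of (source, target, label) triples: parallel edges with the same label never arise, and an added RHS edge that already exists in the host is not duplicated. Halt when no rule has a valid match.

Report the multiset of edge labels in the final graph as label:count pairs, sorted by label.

start.  V:3 E:3  edges: 1-r->0 1-p->2 2-r->2
1. fire R0 via {0↦2, 1↦1}  →  V:3 E:2  edges: 1-r->0 2-r->2
2. fire R1 via {0↦0, 1↦1}  →  V:3 E:1  edges: 2-r->2
halt: no rule applies after step 2
NF edges: [(2, 2, 'r')]

Answer: r:1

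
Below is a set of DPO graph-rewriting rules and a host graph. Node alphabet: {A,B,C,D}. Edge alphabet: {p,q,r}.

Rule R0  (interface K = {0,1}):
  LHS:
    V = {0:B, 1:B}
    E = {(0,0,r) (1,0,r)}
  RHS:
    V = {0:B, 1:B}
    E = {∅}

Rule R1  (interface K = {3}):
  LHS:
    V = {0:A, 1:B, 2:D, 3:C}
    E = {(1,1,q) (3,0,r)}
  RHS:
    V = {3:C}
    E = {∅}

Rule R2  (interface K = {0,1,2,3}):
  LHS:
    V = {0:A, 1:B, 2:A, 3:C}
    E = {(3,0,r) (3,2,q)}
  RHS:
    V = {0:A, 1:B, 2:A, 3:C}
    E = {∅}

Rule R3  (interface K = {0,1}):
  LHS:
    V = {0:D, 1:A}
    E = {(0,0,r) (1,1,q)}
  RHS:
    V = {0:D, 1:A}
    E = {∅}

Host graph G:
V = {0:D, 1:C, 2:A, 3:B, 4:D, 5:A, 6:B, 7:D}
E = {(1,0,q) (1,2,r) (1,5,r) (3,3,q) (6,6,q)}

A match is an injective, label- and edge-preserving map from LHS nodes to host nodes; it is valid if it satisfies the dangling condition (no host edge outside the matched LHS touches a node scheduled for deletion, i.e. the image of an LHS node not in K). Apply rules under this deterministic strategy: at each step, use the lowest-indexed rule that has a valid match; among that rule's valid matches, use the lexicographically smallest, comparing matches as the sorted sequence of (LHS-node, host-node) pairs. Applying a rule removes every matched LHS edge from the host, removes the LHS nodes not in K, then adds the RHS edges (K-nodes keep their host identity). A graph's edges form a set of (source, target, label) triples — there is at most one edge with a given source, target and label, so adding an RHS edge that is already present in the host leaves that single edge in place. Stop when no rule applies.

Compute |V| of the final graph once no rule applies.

Answer: 2

Derivation:
initial: |V|=8 |E|=5  E = 1-q->0 1-r->2 1-r->5 3-q->3 6-q->6
step 1: apply R1 at {0↦2, 1↦3, 2↦4, 3↦1}  → |V|=5 |E|=3  E = 1-q->0 1-r->5 6-q->6
step 2: apply R1 at {0↦5, 1↦6, 2↦7, 3↦1}  → |V|=2 |E|=1  E = 1-q->0
halt: no rule applies after step 2
NF nodes: {0:D, 1:C}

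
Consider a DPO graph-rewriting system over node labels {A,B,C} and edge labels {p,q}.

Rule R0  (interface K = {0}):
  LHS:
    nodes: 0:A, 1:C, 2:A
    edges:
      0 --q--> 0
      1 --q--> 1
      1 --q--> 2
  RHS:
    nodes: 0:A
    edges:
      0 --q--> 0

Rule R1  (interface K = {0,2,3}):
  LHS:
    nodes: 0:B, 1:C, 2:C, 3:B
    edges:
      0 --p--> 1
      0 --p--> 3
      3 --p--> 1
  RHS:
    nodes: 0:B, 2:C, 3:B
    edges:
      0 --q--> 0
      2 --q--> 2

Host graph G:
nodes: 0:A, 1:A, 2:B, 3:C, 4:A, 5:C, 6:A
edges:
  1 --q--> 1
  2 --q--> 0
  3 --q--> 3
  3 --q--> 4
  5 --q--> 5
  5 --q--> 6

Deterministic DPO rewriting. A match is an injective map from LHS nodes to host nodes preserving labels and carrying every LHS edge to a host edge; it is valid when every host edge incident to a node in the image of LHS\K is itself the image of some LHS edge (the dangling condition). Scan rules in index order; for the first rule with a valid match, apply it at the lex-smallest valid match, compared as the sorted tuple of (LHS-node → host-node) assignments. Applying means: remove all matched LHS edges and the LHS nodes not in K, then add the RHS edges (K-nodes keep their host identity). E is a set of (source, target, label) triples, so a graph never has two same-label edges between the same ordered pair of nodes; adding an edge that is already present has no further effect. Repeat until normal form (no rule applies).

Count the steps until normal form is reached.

initial: |V|=7 |E|=6  E = 1-q->1 2-q->0 3-q->3 3-q->4 5-q->5 5-q->6
step 1: apply R0 at {0↦1, 1↦3, 2↦4}  → |V|=5 |E|=4  E = 1-q->1 2-q->0 5-q->5 5-q->6
step 2: apply R0 at {0↦1, 1↦5, 2↦6}  → |V|=3 |E|=2  E = 1-q->1 2-q->0
halt: no rule applies after step 2

Answer: 2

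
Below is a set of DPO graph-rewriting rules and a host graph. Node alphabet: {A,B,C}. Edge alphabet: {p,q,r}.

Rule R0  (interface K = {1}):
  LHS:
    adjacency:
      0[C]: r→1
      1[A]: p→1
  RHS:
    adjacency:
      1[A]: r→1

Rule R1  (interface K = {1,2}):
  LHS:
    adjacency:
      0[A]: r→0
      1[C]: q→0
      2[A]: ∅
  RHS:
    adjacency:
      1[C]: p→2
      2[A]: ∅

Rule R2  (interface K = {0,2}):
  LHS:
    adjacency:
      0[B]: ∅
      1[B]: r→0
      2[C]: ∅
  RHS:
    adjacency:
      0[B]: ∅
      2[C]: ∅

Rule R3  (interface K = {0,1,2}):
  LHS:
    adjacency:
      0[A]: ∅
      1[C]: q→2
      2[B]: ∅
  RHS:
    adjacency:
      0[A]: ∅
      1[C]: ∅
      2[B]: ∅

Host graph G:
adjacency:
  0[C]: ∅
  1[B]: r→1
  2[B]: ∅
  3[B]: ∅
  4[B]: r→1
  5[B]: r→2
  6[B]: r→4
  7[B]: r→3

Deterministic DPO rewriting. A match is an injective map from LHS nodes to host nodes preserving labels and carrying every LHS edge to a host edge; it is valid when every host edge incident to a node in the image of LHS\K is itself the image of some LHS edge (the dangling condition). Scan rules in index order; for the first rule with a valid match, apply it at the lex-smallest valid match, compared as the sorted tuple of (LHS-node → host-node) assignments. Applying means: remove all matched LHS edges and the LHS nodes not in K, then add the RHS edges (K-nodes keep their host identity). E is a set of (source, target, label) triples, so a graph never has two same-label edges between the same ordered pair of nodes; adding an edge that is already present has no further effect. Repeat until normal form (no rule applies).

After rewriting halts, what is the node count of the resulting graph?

initial: |V|=8 |E|=5  E = 1-r->1 4-r->1 5-r->2 6-r->4 7-r->3
step 1: apply R2 at {0↦2, 1↦5, 2↦0}  → |V|=7 |E|=4  E = 1-r->1 4-r->1 6-r->4 7-r->3
step 2: apply R2 at {0↦3, 1↦7, 2↦0}  → |V|=6 |E|=3  E = 1-r->1 4-r->1 6-r->4
step 3: apply R2 at {0↦4, 1↦6, 2↦0}  → |V|=5 |E|=2  E = 1-r->1 4-r->1
step 4: apply R2 at {0↦1, 1↦4, 2↦0}  → |V|=4 |E|=1  E = 1-r->1
final graph: no rule applies after step 4
NF nodes: {0:C, 1:B, 2:B, 3:B}

Answer: 4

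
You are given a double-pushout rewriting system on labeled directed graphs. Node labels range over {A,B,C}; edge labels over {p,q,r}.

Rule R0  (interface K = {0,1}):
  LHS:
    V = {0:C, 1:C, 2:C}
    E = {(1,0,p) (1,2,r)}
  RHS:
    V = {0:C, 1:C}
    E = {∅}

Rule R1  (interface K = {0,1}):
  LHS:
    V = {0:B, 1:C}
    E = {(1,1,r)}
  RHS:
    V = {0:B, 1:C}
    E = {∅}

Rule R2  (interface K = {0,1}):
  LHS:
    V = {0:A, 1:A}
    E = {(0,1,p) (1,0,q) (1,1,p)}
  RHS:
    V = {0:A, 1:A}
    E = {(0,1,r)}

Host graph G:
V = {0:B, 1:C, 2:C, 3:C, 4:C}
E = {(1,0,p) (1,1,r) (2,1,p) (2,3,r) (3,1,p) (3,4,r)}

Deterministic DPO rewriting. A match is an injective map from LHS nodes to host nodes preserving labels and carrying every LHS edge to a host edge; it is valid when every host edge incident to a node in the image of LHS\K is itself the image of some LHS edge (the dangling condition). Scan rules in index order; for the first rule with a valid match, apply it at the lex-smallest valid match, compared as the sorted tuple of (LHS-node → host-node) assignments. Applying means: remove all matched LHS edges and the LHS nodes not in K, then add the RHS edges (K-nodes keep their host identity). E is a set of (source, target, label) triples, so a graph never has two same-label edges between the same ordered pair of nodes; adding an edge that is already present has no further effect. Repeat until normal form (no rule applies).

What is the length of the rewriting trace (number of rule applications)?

Answer: 3

Derivation:
start.  V:5 E:6  edges: 1-p->0 1-r->1 2-p->1 2-r->3 3-p->1 3-r->4
1. fire R0 via {0↦1, 1↦3, 2↦4}  →  V:4 E:4  edges: 1-p->0 1-r->1 2-p->1 2-r->3
2. fire R0 via {0↦1, 1↦2, 2↦3}  →  V:3 E:2  edges: 1-p->0 1-r->1
3. fire R1 via {0↦0, 1↦1}  →  V:3 E:1  edges: 1-p->0
halt: no rule applies after step 3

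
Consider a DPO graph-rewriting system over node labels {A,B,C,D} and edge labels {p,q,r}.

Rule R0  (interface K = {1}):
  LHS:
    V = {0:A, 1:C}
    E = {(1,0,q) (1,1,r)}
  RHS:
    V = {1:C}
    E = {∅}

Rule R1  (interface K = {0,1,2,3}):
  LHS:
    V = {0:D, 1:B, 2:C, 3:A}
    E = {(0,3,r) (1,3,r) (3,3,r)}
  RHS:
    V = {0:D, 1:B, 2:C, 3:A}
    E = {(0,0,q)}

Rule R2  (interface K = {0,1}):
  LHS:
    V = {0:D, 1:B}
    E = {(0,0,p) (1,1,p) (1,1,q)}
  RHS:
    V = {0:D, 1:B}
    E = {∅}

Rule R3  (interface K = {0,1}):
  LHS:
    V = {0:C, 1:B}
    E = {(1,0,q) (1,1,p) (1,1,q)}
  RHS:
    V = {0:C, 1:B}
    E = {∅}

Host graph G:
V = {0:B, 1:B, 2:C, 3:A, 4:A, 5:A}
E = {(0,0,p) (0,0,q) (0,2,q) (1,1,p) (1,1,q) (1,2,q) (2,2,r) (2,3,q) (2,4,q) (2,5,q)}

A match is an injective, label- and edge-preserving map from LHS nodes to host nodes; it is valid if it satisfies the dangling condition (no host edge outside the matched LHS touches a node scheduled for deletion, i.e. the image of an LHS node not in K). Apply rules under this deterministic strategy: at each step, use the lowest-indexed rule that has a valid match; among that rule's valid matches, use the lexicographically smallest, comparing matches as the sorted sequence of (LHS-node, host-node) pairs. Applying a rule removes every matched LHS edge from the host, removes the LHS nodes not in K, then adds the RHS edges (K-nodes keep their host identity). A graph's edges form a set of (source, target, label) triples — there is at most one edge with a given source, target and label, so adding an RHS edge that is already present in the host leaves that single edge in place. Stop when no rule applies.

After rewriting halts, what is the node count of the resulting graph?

Answer: 5

Derivation:
initial: |V|=6 |E|=10  E = 0-p->0 0-q->0 0-q->2 1-p->1 1-q->1 1-q->2 2-r->2 2-q->3 2-q->4 2-q->5
step 1: apply R0 at {0↦3, 1↦2}  → |V|=5 |E|=8  E = 0-p->0 0-q->0 0-q->2 1-p->1 1-q->1 1-q->2 2-q->4 2-q->5
step 2: apply R3 at {0↦2, 1↦0}  → |V|=5 |E|=5  E = 1-p->1 1-q->1 1-q->2 2-q->4 2-q->5
step 3: apply R3 at {0↦2, 1↦1}  → |V|=5 |E|=2  E = 2-q->4 2-q->5
halt: no rule applies after step 3
NF nodes: {0:B, 1:B, 2:C, 4:A, 5:A}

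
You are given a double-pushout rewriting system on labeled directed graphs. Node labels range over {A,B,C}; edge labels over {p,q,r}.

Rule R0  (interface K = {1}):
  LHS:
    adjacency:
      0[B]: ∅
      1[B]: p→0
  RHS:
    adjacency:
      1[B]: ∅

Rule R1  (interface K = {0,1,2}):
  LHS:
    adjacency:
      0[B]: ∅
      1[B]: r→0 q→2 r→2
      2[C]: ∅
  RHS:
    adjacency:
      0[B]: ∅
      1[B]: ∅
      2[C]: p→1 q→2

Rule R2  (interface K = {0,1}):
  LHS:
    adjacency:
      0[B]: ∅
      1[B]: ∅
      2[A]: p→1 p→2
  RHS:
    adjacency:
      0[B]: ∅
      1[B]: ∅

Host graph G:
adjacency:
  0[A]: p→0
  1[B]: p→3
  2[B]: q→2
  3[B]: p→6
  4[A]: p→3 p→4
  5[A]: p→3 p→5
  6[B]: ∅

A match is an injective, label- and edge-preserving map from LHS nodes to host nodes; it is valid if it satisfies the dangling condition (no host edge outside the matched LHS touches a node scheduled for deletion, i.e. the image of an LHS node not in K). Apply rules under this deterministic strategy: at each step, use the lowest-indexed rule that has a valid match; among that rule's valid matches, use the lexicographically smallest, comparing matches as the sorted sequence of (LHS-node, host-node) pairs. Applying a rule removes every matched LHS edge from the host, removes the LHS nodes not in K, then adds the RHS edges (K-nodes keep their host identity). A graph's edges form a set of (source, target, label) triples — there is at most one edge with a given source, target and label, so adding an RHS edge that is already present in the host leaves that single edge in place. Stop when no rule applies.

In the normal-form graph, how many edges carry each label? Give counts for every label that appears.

initial: |V|=7 |E|=8  E = 0-p->0 1-p->3 2-q->2 3-p->6 4-p->3 4-p->4 5-p->3 5-p->5
step 1: apply R0 at {0↦6, 1↦3}  → |V|=6 |E|=7  E = 0-p->0 1-p->3 2-q->2 4-p->3 4-p->4 5-p->3 5-p->5
step 2: apply R2 at {0↦1, 1↦3, 2↦4}  → |V|=5 |E|=5  E = 0-p->0 1-p->3 2-q->2 5-p->3 5-p->5
step 3: apply R2 at {0↦1, 1↦3, 2↦5}  → |V|=4 |E|=3  E = 0-p->0 1-p->3 2-q->2
step 4: apply R0 at {0↦3, 1↦1}  → |V|=3 |E|=2  E = 0-p->0 2-q->2
halt: no rule applies after step 4
NF edges: [(0, 0, 'p'), (2, 2, 'q')]

Answer: p:1 q:1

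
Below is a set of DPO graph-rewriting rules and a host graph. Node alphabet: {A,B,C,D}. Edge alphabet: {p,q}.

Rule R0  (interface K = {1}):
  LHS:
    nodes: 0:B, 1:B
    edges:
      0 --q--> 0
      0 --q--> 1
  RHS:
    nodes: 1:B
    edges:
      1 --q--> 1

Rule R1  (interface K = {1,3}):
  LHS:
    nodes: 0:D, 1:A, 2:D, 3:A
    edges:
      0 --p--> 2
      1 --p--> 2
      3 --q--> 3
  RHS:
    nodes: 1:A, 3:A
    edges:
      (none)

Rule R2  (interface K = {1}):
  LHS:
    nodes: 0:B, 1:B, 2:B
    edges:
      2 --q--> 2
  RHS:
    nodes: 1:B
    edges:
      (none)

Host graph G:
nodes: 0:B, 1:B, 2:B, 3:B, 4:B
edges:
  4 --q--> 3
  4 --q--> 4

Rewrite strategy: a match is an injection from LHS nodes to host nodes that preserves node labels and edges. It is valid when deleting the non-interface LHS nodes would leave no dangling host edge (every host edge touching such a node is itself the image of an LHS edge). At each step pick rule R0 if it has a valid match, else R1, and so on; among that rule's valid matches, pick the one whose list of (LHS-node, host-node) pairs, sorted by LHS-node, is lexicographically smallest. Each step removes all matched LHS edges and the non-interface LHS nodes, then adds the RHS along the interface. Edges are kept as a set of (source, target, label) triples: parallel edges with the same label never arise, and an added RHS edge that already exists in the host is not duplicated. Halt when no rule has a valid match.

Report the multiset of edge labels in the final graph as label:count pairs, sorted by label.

Answer: (no edges)

Rewrite trace:
start.  V:5 E:2  edges: 4-q->3 4-q->4
1. fire R0 via {0↦4, 1↦3}  →  V:4 E:1  edges: 3-q->3
2. fire R2 via {0↦0, 1↦1, 2↦3}  →  V:2 E:0  edges: ∅
halt: no rule applies after step 2
NF edges: []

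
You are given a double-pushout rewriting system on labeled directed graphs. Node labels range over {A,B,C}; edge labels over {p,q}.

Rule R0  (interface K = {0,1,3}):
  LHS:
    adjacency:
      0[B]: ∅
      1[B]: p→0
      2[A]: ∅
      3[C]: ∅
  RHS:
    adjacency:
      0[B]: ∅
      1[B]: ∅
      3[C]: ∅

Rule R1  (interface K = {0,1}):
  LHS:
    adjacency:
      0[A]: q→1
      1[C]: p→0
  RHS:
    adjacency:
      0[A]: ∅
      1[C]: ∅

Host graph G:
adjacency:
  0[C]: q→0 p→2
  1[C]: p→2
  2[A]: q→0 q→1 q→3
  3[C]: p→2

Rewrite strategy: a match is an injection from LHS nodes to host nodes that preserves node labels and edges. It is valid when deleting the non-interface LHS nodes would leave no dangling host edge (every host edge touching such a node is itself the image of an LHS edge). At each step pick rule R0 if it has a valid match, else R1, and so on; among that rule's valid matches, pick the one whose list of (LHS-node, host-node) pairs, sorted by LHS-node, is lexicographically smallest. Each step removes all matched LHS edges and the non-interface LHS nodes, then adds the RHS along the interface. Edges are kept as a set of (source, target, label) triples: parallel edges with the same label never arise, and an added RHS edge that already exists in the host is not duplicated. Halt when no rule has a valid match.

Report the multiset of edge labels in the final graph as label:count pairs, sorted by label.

Answer: q:1

Rewrite trace:
initial: |V|=4 |E|=7  E = 0-q->0 0-p->2 1-p->2 2-q->0 2-q->1 2-q->3 3-p->2
step 1: apply R1 at {0↦2, 1↦0}  → |V|=4 |E|=5  E = 0-q->0 1-p->2 2-q->1 2-q->3 3-p->2
step 2: apply R1 at {0↦2, 1↦1}  → |V|=4 |E|=3  E = 0-q->0 2-q->3 3-p->2
step 3: apply R1 at {0↦2, 1↦3}  → |V|=4 |E|=1  E = 0-q->0
final graph: no rule applies after step 3
NF edges: [(0, 0, 'q')]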